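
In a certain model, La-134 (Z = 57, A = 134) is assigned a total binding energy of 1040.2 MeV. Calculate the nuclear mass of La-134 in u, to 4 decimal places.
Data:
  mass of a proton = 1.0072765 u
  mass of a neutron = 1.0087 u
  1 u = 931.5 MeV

Mass defect = 1040.2 MeV / (931.5 MeV/u) = 1.116694 u
Constituent mass = 57(1.0072765) + 77(1.0087) = 135.0846605 u
Nuclear mass = 135.0846605 − 1.116694 = 133.9679665 u ≈ 133.9680 u (to 4 decimal places)

133.9680 u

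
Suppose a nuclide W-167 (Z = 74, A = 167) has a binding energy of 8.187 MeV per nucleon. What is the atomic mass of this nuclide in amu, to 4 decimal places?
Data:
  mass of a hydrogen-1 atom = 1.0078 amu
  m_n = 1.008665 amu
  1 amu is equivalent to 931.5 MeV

166.9153 amu

Total binding energy = 167 × 8.187 = 1367.229 MeV
Mass defect = 1367.229 MeV / (931.5 MeV/amu) = 1.467771 amu
Constituent mass = 74(1.0078) + 93(1.008665) = 168.383045 amu
Atomic mass = 168.383045 − 1.467771 = 166.915274 amu ≈ 166.9153 amu (to 4 decimal places)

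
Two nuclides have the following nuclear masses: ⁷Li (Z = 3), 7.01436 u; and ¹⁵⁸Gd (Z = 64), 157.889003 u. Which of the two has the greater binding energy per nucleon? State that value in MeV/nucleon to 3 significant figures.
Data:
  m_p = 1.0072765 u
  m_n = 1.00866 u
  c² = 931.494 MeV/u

⁷Li: Σm = 3(1.0072765) + 4(1.00866) = 7.0564695 u; Δm = 0.0421095 u; E_B = 39.225 MeV; E_B/A = 5.604 MeV
¹⁵⁸Gd: Σm = 64(1.0072765) + 94(1.00866) = 159.2797360 u; Δm = 1.3907330 u; E_B = 1295.5 MeV; E_B/A = 8.199 MeV
¹⁵⁸Gd has the higher binding energy per nucleon, so it is the more tightly bound nucleus.

¹⁵⁸Gd; 8.20 MeV/nucleon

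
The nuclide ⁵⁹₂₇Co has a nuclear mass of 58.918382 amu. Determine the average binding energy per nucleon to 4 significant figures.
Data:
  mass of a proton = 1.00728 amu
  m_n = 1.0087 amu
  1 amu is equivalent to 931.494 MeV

8.787 MeV/nucleon

Z = 27, so N = A − Z = 59 − 27 = 32.
Mass of separated nucleons = 27(1.00728) + 32(1.0087) = 27.19656 + 32.2784 = 59.47496 amu
The mass defect is 59.47496 − 58.918382 = 0.556578 amu.
Binding energy = Δm·c² = 0.556578 × 931.494 MeV/amu = 518.449 MeV
Per nucleon: 518.449 / 59 = 8.787 MeV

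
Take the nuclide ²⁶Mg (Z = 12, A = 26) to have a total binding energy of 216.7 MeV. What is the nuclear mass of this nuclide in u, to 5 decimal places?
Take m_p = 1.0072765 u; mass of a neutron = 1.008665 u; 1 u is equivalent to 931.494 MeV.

25.97599 u

Mass defect = 216.7 MeV / (931.494 MeV/u) = 0.2326370 u
Constituent mass = 12(1.0072765) + 14(1.008665) = 26.2086280 u
Nuclear mass = 26.2086280 − 0.2326370 = 25.9759910 u ≈ 25.97599 u (to 5 decimal places)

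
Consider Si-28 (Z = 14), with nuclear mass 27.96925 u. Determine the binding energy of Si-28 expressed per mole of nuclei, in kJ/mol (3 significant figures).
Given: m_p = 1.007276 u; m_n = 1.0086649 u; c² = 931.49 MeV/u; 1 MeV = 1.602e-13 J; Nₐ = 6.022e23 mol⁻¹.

With 14 protons and 14 neutrons (A = 28):
Mass of separated nucleons = 14(1.007276) + 14(1.0086649) = 14.101864 + 14.1213086 = 28.2231726 u
Mass defect Δm = 28.2231726 − 27.96925 = 0.2539226 u
Converting to energy: 0.2539226 u × 931.49 MeV/u = 236.526 MeV
Per nucleus in joules: 236.526 MeV × 1.602e-13 J/MeV = 3.7891e-11 J
Per mole: 3.7891e-11 J × 6.022e23 mol⁻¹ = 2.2818e+13 J/mol

2.28e+10 kJ/mol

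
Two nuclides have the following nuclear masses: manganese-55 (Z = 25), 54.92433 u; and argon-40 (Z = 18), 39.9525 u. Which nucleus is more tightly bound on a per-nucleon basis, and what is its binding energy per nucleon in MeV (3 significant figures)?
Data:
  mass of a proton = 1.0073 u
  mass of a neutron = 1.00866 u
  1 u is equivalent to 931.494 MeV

manganese-55; 8.77 MeV/nucleon

manganese-55: Σm = 25(1.0073) + 30(1.00866) = 55.44230 u; Δm = 0.51797 u; E_B = 482.486 MeV; E_B/A = 8.772 MeV
argon-40: Σm = 18(1.0073) + 22(1.00866) = 40.32192 u; Δm = 0.36942 u; E_B = 344.11 MeV; E_B/A = 8.603 MeV
manganese-55 has the higher binding energy per nucleon, so it is the more tightly bound nucleus.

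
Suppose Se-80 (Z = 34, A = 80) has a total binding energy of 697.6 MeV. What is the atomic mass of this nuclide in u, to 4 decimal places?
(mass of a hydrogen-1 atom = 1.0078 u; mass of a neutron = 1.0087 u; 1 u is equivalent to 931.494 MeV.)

Mass defect = 697.6 MeV / (931.494 MeV/u) = 0.748904 u
Constituent mass = 34(1.0078) + 46(1.0087) = 80.6654 u
Atomic mass = 80.6654 − 0.748904 = 79.916496 u ≈ 79.9165 u (to 4 decimal places)

79.9165 u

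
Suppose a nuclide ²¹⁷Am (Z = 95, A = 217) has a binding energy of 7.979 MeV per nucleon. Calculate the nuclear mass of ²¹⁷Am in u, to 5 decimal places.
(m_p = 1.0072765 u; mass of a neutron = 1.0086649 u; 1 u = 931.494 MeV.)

Total binding energy = 217 × 7.979 = 1731.443 MeV
Mass defect = 1731.443 MeV / (931.494 MeV/u) = 1.8587806 u
Constituent mass = 95(1.0072765) + 122(1.0086649) = 218.7483853 u
Nuclear mass = 218.7483853 − 1.8587806 = 216.8896047 u ≈ 216.88960 u (to 5 decimal places)

216.88960 u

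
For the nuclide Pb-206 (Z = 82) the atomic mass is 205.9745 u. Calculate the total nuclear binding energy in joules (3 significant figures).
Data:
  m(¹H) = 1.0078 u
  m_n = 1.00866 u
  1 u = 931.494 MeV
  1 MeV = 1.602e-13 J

Total constituent mass: 82 × 1.0078 + 124 × 1.00866 = 207.71344 u
Δm = 207.71344 − 205.9745 = 1.73894 u
E_B = 1.73894 × 931.494 = 1619.81 MeV
In joules: 1619.81 MeV × 1.602e-13 J/MeV = 2.5949e-10 J

2.59e-10 J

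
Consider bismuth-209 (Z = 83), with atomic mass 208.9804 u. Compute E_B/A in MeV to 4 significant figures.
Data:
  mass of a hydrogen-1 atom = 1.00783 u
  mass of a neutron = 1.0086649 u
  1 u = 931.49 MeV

With 83 protons and 126 neutrons (A = 209):
Mass of separated nucleons = 83(1.00783) + 126(1.0086649) = 83.64989 + 127.0917774 = 210.7416674 u
Mass defect Δm = 210.7416674 − 208.9804 = 1.7612674 u
Converting to energy: 1.7612674 u × 931.49 MeV/u = 1640.60 MeV
Per nucleon: 1640.60 / 209 = 7.850 MeV

7.850 MeV/nucleon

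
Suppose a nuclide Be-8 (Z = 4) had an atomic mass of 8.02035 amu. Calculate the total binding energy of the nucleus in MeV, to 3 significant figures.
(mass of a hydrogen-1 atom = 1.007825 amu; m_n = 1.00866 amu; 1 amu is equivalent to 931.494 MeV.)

42.5 MeV

Mass of separated nucleons = 4(1.007825) + 4(1.00866) = 4.031300 + 4.03464 = 8.065940 amu
Mass defect Δm = 8.065940 − 8.02035 = 0.045590 amu
Converting to energy: 0.045590 amu × 931.494 MeV/amu = 42.4668 MeV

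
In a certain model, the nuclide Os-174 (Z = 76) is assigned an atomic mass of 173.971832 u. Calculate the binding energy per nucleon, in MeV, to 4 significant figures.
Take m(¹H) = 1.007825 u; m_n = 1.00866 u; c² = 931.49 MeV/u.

With 76 protons and 98 neutrons (A = 174):
Total constituent mass: 76 × 1.007825 + 98 × 1.00866 = 175.443380 u
Δm = 175.443380 − 173.971832 = 1.471548 u
E_B = 1.471548 × 931.49 = 1370.73 MeV
Dividing by A = 174 gives 7.878 MeV per nucleon.

7.878 MeV/nucleon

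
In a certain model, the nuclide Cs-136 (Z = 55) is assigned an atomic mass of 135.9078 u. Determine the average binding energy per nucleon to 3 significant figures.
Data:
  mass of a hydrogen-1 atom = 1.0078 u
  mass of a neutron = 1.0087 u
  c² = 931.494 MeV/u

8.40 MeV/nucleon

The nucleus contains 55 protons and 136 − 55 = 81 neutrons.
Total constituent mass: 55 × 1.0078 + 81 × 1.0087 = 137.1337 u
Mass defect Δm = 137.1337 − 135.9078 = 1.2259 u
E_B = 1.2259 × 931.494 = 1141.92 MeV
BE/A = 1141.92 MeV / 136 = 8.396 MeV/nucleon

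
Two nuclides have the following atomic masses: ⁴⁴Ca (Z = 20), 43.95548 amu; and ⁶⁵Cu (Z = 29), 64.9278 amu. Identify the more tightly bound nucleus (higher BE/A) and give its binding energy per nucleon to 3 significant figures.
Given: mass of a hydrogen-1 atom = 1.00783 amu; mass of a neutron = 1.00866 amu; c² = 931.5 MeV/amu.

⁶⁵Cu; 8.76 MeV/nucleon

⁴⁴Ca: Σm = 20(1.00783) + 24(1.00866) = 44.36444 amu; Δm = 0.40896 amu; E_B = 380.95 MeV; E_B/A = 8.658 MeV
⁶⁵Cu: Σm = 29(1.00783) + 36(1.00866) = 65.53883 amu; Δm = 0.61103 amu; E_B = 569.174 MeV; E_B/A = 8.757 MeV
⁶⁵Cu has the higher binding energy per nucleon, so it is the more tightly bound nucleus.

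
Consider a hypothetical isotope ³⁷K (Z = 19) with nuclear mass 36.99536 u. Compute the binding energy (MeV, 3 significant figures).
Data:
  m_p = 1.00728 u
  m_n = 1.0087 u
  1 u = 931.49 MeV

279 MeV

Total constituent mass: 19 × 1.00728 + 18 × 1.0087 = 37.29492 u
Δm = 37.29492 − 36.99536 = 0.29956 u
E_B = 0.29956 × 931.49 = 279.037 MeV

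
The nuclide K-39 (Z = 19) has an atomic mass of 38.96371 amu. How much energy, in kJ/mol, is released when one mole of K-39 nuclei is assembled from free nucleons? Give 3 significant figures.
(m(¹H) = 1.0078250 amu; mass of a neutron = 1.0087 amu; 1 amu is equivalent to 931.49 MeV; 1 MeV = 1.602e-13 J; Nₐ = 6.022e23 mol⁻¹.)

The nucleus contains 19 protons and 39 − 19 = 20 neutrons.
Total constituent mass: 19 × 1.0078250 + 20 × 1.0087 = 39.3226750 amu
Mass defect Δm = 39.3226750 − 38.96371 = 0.3589650 amu
Binding energy = Δm·c² = 0.3589650 × 931.49 MeV/amu = 334.372 MeV
Per nucleus in joules: 334.372 MeV × 1.602e-13 J/MeV = 5.3566e-11 J
Per mole: 5.3566e-11 J × 6.022e23 mol⁻¹ = 3.2257e+13 J/mol

3.23e+10 kJ/mol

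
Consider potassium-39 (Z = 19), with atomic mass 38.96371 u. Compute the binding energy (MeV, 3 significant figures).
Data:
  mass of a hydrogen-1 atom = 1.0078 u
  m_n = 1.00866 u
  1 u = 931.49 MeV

333 MeV

Z = 19, so N = A − Z = 39 − 19 = 20.
Σm = 19·m(¹H) + 20·m_n = 19.1482 + 20.17320 = 39.32140 u
Mass defect Δm = 39.32140 − 38.96371 = 0.35769 u
Converting to energy: 0.35769 u × 931.49 MeV/u = 333.185 MeV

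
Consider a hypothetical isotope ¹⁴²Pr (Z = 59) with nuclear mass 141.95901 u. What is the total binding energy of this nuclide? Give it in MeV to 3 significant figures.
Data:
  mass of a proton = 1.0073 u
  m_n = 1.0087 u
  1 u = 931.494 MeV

Mass of separated nucleons = 59(1.0073) + 83(1.0087) = 59.4307 + 83.7221 = 143.1528 u
Mass defect Δm = 143.1528 − 141.95901 = 1.19379 u
Converting to energy: 1.19379 u × 931.494 MeV/u = 1112.01 MeV

1110 MeV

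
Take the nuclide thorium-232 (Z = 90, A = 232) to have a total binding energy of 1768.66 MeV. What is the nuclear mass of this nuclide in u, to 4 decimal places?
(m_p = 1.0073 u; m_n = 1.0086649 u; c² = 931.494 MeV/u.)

231.9887 u

Mass defect = 1768.66 MeV / (931.494 MeV/u) = 1.898735 u
Constituent mass = 90(1.0073) + 142(1.0086649) = 233.8874158 u
Nuclear mass = 233.8874158 − 1.898735 = 231.9886808 u ≈ 231.9887 u (to 4 decimal places)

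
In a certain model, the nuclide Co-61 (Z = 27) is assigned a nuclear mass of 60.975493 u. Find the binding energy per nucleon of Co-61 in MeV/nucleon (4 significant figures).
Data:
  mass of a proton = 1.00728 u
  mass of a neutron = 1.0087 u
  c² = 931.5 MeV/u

Total constituent mass: 27 × 1.00728 + 34 × 1.0087 = 61.49236 u
Mass defect Δm = 61.49236 − 60.975493 = 0.516867 u
Converting to energy: 0.516867 u × 931.5 MeV/u = 481.462 MeV
Dividing by A = 61 gives 7.893 MeV per nucleon.

7.893 MeV/nucleon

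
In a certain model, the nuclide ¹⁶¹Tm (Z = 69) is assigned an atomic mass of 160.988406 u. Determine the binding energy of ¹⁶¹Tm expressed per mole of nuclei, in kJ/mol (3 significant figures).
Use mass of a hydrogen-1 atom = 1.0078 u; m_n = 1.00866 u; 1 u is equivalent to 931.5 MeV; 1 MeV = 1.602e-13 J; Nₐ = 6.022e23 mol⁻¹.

Σm = 69·m(¹H) + 92·m_n = 69.5382 + 92.79672 = 162.33492 u
The mass defect is 162.33492 − 160.988406 = 1.346514 u.
Binding energy = Δm·c² = 1.346514 × 931.5 MeV/u = 1254.28 MeV
Per nucleus in joules: 1254.28 MeV × 1.602e-13 J/MeV = 2.0094e-10 J
Per mole: 2.0094e-10 J × 6.022e23 mol⁻¹ = 1.2101e+14 J/mol

1.21e+11 kJ/mol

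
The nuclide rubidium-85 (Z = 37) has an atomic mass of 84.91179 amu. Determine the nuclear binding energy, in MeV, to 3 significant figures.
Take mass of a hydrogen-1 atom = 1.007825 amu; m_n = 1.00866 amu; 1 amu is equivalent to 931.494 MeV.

739 MeV

Z = 37, so N = A − Z = 85 − 37 = 48.
Total constituent mass: 37 × 1.007825 + 48 × 1.00866 = 85.705205 amu
Δm = 85.705205 − 84.91179 = 0.793415 amu
E_B = 0.793415 × 931.494 = 739.061 MeV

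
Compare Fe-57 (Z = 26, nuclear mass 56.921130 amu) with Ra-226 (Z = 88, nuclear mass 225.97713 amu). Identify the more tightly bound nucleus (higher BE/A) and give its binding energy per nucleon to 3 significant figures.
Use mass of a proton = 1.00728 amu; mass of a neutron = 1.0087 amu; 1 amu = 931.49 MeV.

Fe-57: Σm = 26(1.00728) + 31(1.0087) = 57.45898 amu; Δm = 0.537850 amu; E_B = 501.002 MeV; E_B/A = 8.790 MeV
Ra-226: Σm = 88(1.00728) + 138(1.0087) = 227.84124 amu; Δm = 1.86411 amu; E_B = 1736.4 MeV; E_B/A = 7.683 MeV
Fe-57 has the higher binding energy per nucleon, so it is the more tightly bound nucleus.

Fe-57; 8.79 MeV/nucleon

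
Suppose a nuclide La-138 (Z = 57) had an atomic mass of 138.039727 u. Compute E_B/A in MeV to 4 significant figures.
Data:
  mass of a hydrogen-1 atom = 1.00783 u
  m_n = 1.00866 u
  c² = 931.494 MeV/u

Σm = 57·m(¹H) + 81·m_n = 57.44631 + 81.70146 = 139.14777 u
Mass defect Δm = 139.14777 − 138.039727 = 1.108043 u
Converting to energy: 1.108043 u × 931.494 MeV/u = 1032.14 MeV
BE/A = 1032.14 MeV / 138 = 7.479 MeV/nucleon

7.479 MeV/nucleon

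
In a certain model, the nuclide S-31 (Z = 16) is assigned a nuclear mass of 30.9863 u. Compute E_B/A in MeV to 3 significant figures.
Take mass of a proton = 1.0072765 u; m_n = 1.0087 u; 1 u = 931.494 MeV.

With 16 protons and 15 neutrons (A = 31):
Total constituent mass: 16 × 1.0072765 + 15 × 1.0087 = 31.2469240 u
Δm = 31.2469240 − 30.9863 = 0.2606240 u
Converting to energy: 0.2606240 u × 931.494 MeV/u = 242.770 MeV
BE/A = 242.770 MeV / 31 = 7.831 MeV/nucleon

7.83 MeV/nucleon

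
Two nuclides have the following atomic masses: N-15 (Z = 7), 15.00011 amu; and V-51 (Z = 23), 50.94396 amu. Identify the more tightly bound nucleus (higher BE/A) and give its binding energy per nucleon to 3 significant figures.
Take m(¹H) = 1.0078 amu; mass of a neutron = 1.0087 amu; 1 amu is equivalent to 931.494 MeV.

N-15: Σm = 7(1.0078) + 8(1.0087) = 15.1242 amu; Δm = 0.12409 amu; E_B = 115.59 MeV; E_B/A = 7.706 MeV
V-51: Σm = 23(1.0078) + 28(1.0087) = 51.4230 amu; Δm = 0.47904 amu; E_B = 446.22 MeV; E_B/A = 8.749 MeV
V-51 has the higher binding energy per nucleon, so it is the more tightly bound nucleus.

V-51; 8.75 MeV/nucleon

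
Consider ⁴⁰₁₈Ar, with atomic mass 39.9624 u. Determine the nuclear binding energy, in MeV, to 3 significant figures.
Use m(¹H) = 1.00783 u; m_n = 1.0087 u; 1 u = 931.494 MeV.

345 MeV

Total constituent mass: 18 × 1.00783 + 22 × 1.0087 = 40.33234 u
Δm = 40.33234 − 39.9624 = 0.36994 u
E_B = 0.36994 × 931.494 = 344.597 MeV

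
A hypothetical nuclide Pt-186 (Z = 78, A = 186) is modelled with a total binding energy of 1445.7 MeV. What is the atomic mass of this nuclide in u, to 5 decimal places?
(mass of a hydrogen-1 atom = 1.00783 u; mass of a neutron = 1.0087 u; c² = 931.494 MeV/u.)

185.99832 u

Mass defect = 1445.7 MeV / (931.494 MeV/u) = 1.5520229 u
Constituent mass = 78(1.00783) + 108(1.0087) = 187.55034 u
Atomic mass = 187.55034 − 1.5520229 = 185.9983171 u ≈ 185.99832 u (to 5 decimal places)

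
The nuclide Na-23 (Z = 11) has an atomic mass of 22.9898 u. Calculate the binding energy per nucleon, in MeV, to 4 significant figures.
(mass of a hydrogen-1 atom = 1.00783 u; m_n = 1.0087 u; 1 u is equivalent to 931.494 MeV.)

8.130 MeV/nucleon

The nucleus contains 11 protons and 23 − 11 = 12 neutrons.
Total constituent mass: 11 × 1.00783 + 12 × 1.0087 = 23.19053 u
Mass defect Δm = 23.19053 − 22.9898 = 0.20073 u
Binding energy = Δm·c² = 0.20073 × 931.494 MeV/u = 186.979 MeV
Dividing by A = 23 gives 8.130 MeV per nucleon.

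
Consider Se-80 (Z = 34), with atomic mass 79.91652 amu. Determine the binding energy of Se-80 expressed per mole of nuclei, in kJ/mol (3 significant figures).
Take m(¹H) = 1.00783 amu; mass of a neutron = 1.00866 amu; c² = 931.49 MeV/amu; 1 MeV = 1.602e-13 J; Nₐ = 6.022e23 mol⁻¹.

6.72e+10 kJ/mol

The nucleus contains 34 protons and 80 − 34 = 46 neutrons.
Σm = 34·m(¹H) + 46·m_n = 34.26622 + 46.39836 = 80.66458 amu
Mass defect Δm = 80.66458 − 79.91652 = 0.74806 amu
Converting to energy: 0.74806 amu × 931.49 MeV/amu = 696.810 MeV
Per nucleus in joules: 696.810 MeV × 1.602e-13 J/MeV = 1.1163e-10 J
Per mole: 1.1163e-10 J × 6.022e23 mol⁻¹ = 6.7224e+13 J/mol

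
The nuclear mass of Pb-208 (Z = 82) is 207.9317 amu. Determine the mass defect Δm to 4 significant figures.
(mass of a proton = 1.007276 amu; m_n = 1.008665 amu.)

1.757 amu

With 82 protons and 126 neutrons (A = 208):
Mass of separated nucleons = 82(1.007276) + 126(1.008665) = 82.596632 + 127.091790 = 209.688422 amu
The mass defect is 209.688422 − 207.9317 = 1.756722 amu.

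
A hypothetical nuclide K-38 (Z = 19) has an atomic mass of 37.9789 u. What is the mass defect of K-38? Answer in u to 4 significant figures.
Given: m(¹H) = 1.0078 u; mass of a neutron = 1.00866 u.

0.3338 u

Z = 19, so N = A − Z = 38 − 19 = 19.
Total constituent mass: 19 × 1.0078 + 19 × 1.00866 = 38.31274 u
Δm = 38.31274 − 37.9789 = 0.33384 u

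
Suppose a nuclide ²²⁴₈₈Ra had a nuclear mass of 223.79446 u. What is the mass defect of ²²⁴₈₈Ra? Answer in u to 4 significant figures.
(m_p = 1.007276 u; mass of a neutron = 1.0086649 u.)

Σm = 88·m_p + 136·m_n = 88.640288 + 137.1784264 = 225.8187144 u
The mass defect is 225.8187144 − 223.79446 = 2.0242544 u.

2.024 u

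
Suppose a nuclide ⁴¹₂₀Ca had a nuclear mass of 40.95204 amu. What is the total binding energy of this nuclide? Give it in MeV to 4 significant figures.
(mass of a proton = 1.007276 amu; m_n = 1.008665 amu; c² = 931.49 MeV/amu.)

Z = 20, so N = A − Z = 41 − 20 = 21.
Mass of separated nucleons = 20(1.007276) + 21(1.008665) = 20.145520 + 21.181965 = 41.327485 amu
Mass defect Δm = 41.327485 − 40.95204 = 0.375445 amu
Converting to energy: 0.375445 amu × 931.49 MeV/amu = 349.723 MeV

349.7 MeV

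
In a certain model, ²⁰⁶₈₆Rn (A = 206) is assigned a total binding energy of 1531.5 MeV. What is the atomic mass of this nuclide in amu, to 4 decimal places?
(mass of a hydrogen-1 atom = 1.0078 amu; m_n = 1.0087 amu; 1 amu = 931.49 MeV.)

206.0707 amu

Mass defect = 1531.5 MeV / (931.49 MeV/amu) = 1.644140 amu
Constituent mass = 86(1.0078) + 120(1.0087) = 207.7148 amu
Atomic mass = 207.7148 − 1.644140 = 206.070660 amu ≈ 206.0707 amu (to 4 decimal places)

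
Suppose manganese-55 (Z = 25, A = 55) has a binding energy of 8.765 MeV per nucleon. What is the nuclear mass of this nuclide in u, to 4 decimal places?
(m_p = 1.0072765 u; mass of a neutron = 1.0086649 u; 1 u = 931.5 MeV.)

Total binding energy = 55 × 8.765 = 482.075 MeV
Mass defect = 482.075 MeV / (931.5 MeV/u) = 0.517525 u
Constituent mass = 25(1.0072765) + 30(1.0086649) = 55.4418595 u
Nuclear mass = 55.4418595 − 0.517525 = 54.9243345 u ≈ 54.9243 u (to 4 decimal places)

54.9243 u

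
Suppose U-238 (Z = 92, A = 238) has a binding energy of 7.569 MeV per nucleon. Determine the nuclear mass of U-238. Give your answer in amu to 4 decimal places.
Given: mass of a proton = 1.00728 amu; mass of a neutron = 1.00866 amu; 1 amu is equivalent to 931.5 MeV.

238.0002 amu

Total binding energy = 238 × 7.569 = 1801.422 MeV
Mass defect = 1801.422 MeV / (931.5 MeV/amu) = 1.933894 amu
Constituent mass = 92(1.00728) + 146(1.00866) = 239.93412 amu
Nuclear mass = 239.93412 − 1.933894 = 238.000226 amu ≈ 238.0002 amu (to 4 decimal places)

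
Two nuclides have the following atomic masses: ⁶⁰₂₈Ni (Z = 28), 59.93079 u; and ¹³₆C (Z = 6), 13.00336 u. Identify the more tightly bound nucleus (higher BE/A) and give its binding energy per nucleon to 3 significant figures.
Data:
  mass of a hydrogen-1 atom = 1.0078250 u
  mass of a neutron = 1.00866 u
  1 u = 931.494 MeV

⁶⁰₂₈Ni: Σm = 28(1.0078250) + 32(1.00866) = 60.4962200 u; Δm = 0.5654300 u; E_B = 526.69 MeV; E_B/A = 8.778 MeV
¹³₆C: Σm = 6(1.0078250) + 7(1.00866) = 13.1075700 u; Δm = 0.1042100 u; E_B = 97.071 MeV; E_B/A = 7.467 MeV
⁶⁰₂₈Ni has the higher binding energy per nucleon, so it is the more tightly bound nucleus.

⁶⁰₂₈Ni; 8.78 MeV/nucleon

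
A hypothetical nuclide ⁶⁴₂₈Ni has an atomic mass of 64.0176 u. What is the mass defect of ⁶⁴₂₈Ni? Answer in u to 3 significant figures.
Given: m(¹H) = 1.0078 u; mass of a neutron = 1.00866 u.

0.513 u

Z = 28, so N = A − Z = 64 − 28 = 36.
Σm = 28·m(¹H) + 36·m_n = 28.2184 + 36.31176 = 64.53016 u
Mass defect Δm = 64.53016 − 64.0176 = 0.51256 u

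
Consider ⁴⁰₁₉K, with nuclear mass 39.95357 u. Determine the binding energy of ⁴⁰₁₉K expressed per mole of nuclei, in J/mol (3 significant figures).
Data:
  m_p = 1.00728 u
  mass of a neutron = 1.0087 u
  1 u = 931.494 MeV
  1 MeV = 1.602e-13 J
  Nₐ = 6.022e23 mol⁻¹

3.30e+13 J/mol

Mass of separated nucleons = 19(1.00728) + 21(1.0087) = 19.13832 + 21.1827 = 40.32102 u
The mass defect is 40.32102 − 39.95357 = 0.36745 u.
Converting to energy: 0.36745 u × 931.494 MeV/u = 342.277 MeV
Per nucleus in joules: 342.277 MeV × 1.602e-13 J/MeV = 5.4833e-11 J
Per mole: 5.4833e-11 J × 6.022e23 mol⁻¹ = 3.3020e+13 J/mol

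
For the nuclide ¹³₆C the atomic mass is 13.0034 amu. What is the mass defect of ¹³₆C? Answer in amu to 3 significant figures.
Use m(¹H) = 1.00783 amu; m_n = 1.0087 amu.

Σm = 6·m(¹H) + 7·m_n = 6.04698 + 7.0609 = 13.10788 amu
Δm = 13.10788 − 13.0034 = 0.10448 amu

0.104 amu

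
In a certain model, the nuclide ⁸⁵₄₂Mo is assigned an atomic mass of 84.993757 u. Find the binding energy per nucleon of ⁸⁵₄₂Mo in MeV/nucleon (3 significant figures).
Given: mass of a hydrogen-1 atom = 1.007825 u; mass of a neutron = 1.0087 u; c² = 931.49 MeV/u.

Z = 42, so N = A − Z = 85 − 42 = 43.
Mass of separated nucleons = 42(1.007825) + 43(1.0087) = 42.328650 + 43.3741 = 85.702750 u
Δm = 85.702750 − 84.993757 = 0.708993 u
Binding energy = Δm·c² = 0.708993 × 931.49 MeV/u = 660.420 MeV
Dividing by A = 85 gives 7.770 MeV per nucleon.

7.77 MeV/nucleon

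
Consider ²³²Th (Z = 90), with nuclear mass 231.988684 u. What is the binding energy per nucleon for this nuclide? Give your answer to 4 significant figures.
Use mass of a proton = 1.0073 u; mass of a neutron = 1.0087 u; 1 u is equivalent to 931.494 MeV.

Σm = 90·m_p + 142·m_n = 90.6570 + 143.2354 = 233.8924 u
The mass defect is 233.8924 − 231.988684 = 1.903716 u.
Binding energy = Δm·c² = 1.903716 × 931.494 MeV/u = 1773.30 MeV
Per nucleon: 1773.30 / 232 = 7.644 MeV

7.644 MeV/nucleon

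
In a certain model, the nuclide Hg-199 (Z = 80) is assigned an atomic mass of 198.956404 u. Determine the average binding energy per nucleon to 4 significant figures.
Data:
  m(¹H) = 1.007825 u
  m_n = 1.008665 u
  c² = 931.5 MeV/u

7.961 MeV/nucleon

With 80 protons and 119 neutrons (A = 199):
Total constituent mass: 80 × 1.007825 + 119 × 1.008665 = 200.657135 u
Δm = 200.657135 − 198.956404 = 1.700731 u
Binding energy = Δm·c² = 1.700731 × 931.5 MeV/u = 1584.23 MeV
Per nucleon: 1584.23 / 199 = 7.961 MeV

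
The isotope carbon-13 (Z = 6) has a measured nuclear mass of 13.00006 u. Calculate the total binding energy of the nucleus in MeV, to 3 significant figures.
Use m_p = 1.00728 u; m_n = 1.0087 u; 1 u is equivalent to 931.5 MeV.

The nucleus contains 6 protons and 13 − 6 = 7 neutrons.
Total constituent mass: 6 × 1.00728 + 7 × 1.0087 = 13.10458 u
Mass defect Δm = 13.10458 − 13.00006 = 0.10452 u
Binding energy = Δm·c² = 0.10452 × 931.5 MeV/u = 97.3604 MeV

97.4 MeV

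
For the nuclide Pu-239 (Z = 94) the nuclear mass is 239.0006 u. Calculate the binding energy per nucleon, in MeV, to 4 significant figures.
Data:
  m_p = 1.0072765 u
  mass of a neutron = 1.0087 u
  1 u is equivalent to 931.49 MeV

With 94 protons and 145 neutrons (A = 239):
Total constituent mass: 94 × 1.0072765 + 145 × 1.0087 = 240.9454910 u
The mass defect is 240.9454910 − 239.0006 = 1.9448910 u.
Binding energy = Δm·c² = 1.9448910 × 931.49 MeV/u = 1811.65 MeV
Per nucleon: 1811.65 / 239 = 7.580 MeV

7.580 MeV/nucleon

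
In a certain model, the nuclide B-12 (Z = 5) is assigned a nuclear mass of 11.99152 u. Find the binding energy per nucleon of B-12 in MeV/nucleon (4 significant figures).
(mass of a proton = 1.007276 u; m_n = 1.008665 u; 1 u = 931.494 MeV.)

The nucleus contains 5 protons and 12 − 5 = 7 neutrons.
Σm = 5·m_p + 7·m_n = 5.036380 + 7.060655 = 12.097035 u
Mass defect Δm = 12.097035 − 11.99152 = 0.105515 u
Converting to energy: 0.105515 u × 931.494 MeV/u = 98.2866 MeV
BE/A = 98.2866 MeV / 12 = 8.191 MeV/nucleon

8.191 MeV/nucleon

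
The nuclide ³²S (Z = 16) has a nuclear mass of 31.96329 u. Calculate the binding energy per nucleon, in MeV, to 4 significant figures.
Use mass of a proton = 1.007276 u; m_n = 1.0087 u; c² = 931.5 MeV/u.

Z = 16, so N = A − Z = 32 − 16 = 16.
Σm = 16·m_p + 16·m_n = 16.116416 + 16.1392 = 32.255616 u
The mass defect is 32.255616 − 31.96329 = 0.292326 u.
Binding energy = Δm·c² = 0.292326 × 931.5 MeV/u = 272.302 MeV
BE/A = 272.302 MeV / 32 = 8.509 MeV/nucleon

8.509 MeV/nucleon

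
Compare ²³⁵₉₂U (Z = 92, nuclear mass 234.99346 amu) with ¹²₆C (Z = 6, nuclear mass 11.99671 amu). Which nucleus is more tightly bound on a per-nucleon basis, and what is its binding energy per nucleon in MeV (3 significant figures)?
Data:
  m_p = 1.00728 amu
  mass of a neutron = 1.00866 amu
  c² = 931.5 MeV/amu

¹²₆C; 7.68 MeV/nucleon

²³⁵₉₂U: Σm = 92(1.00728) + 143(1.00866) = 236.90814 amu; Δm = 1.91468 amu; E_B = 1783.5 MeV; E_B/A = 7.589 MeV
¹²₆C: Σm = 6(1.00728) + 6(1.00866) = 12.09564 amu; Δm = 0.09893 amu; E_B = 92.153 MeV; E_B/A = 7.679 MeV
¹²₆C has the higher binding energy per nucleon, so it is the more tightly bound nucleus.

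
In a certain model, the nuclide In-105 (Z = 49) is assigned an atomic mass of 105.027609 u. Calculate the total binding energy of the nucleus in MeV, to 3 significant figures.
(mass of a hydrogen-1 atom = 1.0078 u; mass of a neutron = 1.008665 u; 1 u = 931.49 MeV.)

782 MeV

Σm = 49·m(¹H) + 56·m_n = 49.3822 + 56.485240 = 105.867440 u
Mass defect Δm = 105.867440 − 105.027609 = 0.839831 u
Binding energy = Δm·c² = 0.839831 × 931.49 MeV/u = 782.294 MeV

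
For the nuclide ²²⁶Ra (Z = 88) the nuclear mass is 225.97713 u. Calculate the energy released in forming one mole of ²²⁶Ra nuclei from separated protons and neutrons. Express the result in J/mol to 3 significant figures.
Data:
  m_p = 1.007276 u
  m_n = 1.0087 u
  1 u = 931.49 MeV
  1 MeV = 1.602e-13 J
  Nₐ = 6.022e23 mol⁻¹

1.67e+14 J/mol

With 88 protons and 138 neutrons (A = 226):
Σm = 88·m_p + 138·m_n = 88.640288 + 139.2006 = 227.840888 u
Mass defect Δm = 227.840888 − 225.97713 = 1.863758 u
Converting to energy: 1.863758 u × 931.49 MeV/u = 1736.07 MeV
Per nucleus in joules: 1736.07 MeV × 1.602e-13 J/MeV = 2.7812e-10 J
Per mole: 2.7812e-10 J × 6.022e23 mol⁻¹ = 1.6748e+14 J/mol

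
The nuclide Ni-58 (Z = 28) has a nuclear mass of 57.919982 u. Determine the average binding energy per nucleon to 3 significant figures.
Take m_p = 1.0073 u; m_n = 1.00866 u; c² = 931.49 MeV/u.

8.74 MeV/nucleon

With 28 protons and 30 neutrons (A = 58):
Total constituent mass: 28 × 1.0073 + 30 × 1.00866 = 58.46420 u
Mass defect Δm = 58.46420 − 57.919982 = 0.544218 u
Converting to energy: 0.544218 u × 931.49 MeV/u = 506.934 MeV
Dividing by A = 58 gives 8.740 MeV per nucleon.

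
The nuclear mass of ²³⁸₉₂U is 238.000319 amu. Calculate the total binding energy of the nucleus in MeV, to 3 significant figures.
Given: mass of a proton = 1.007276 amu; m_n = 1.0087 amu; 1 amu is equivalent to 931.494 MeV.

Z = 92, so N = A − Z = 238 − 92 = 146.
Total constituent mass: 92 × 1.007276 + 146 × 1.0087 = 239.939592 amu
Mass defect Δm = 239.939592 − 238.000319 = 1.939273 amu
Converting to energy: 1.939273 amu × 931.494 MeV/amu = 1806.42 MeV

1810 MeV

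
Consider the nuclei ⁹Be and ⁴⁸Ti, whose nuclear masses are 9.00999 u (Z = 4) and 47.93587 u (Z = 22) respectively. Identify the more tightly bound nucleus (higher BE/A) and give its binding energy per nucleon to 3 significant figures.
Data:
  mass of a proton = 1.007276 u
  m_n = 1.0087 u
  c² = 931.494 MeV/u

⁴⁸Ti; 8.74 MeV/nucleon

⁹Be: Σm = 4(1.007276) + 5(1.0087) = 9.072604 u; Δm = 0.062614 u; E_B = 58.325 MeV; E_B/A = 6.481 MeV
⁴⁸Ti: Σm = 22(1.007276) + 26(1.0087) = 48.386272 u; Δm = 0.450402 u; E_B = 419.55 MeV; E_B/A = 8.741 MeV
⁴⁸Ti has the higher binding energy per nucleon, so it is the more tightly bound nucleus.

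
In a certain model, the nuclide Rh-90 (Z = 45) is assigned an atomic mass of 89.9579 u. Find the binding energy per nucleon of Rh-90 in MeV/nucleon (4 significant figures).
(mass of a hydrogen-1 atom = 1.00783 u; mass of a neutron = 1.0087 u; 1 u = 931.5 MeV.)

With 45 protons and 45 neutrons (A = 90):
Total constituent mass: 45 × 1.00783 + 45 × 1.0087 = 90.74385 u
Δm = 90.74385 − 89.9579 = 0.78595 u
Binding energy = Δm·c² = 0.78595 × 931.5 MeV/u = 732.112 MeV
Dividing by A = 90 gives 8.135 MeV per nucleon.

8.135 MeV/nucleon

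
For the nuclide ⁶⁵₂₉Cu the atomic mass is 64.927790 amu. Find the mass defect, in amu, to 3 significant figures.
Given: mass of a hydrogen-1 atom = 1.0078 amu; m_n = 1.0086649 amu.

0.610 amu

The nucleus contains 29 protons and 65 − 29 = 36 neutrons.
Σm = 29·m(¹H) + 36·m_n = 29.2262 + 36.3119364 = 65.5381364 amu
The mass defect is 65.5381364 − 64.927790 = 0.6103464 amu.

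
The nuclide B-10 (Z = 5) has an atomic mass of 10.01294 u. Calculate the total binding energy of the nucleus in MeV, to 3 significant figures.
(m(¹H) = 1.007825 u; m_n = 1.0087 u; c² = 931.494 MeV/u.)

Z = 5, so N = A − Z = 10 − 5 = 5.
Mass of separated nucleons = 5(1.007825) + 5(1.0087) = 5.039125 + 5.0435 = 10.082625 u
Mass defect Δm = 10.082625 − 10.01294 = 0.069685 u
E_B = 0.069685 × 931.494 = 64.9112 MeV

64.9 MeV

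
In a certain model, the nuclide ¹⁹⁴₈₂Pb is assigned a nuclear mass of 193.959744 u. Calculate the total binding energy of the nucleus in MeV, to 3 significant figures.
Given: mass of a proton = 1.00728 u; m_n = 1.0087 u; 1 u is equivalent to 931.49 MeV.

The nucleus contains 82 protons and 194 − 82 = 112 neutrons.
Mass of separated nucleons = 82(1.00728) + 112(1.0087) = 82.59696 + 112.9744 = 195.57136 u
Mass defect Δm = 195.57136 − 193.959744 = 1.611616 u
Converting to energy: 1.611616 u × 931.49 MeV/u = 1501.20 MeV

1500 MeV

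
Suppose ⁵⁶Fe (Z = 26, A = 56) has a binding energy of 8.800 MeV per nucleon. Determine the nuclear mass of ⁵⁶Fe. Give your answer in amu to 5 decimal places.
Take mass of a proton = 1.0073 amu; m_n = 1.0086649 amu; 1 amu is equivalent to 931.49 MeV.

Total binding energy = 56 × 8.800 = 492.800 MeV
Mass defect = 492.800 MeV / (931.49 MeV/amu) = 0.5290449 amu
Constituent mass = 26(1.0073) + 30(1.0086649) = 56.4497470 amu
Nuclear mass = 56.4497470 − 0.5290449 = 55.9207021 amu ≈ 55.92070 amu (to 5 decimal places)

55.92070 amu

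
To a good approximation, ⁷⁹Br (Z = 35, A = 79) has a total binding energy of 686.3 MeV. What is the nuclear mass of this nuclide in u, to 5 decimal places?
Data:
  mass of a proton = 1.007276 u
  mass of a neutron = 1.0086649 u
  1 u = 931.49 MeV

78.89914 u

Mass defect = 686.3 MeV / (931.49 MeV/u) = 0.7367766 u
Constituent mass = 35(1.007276) + 44(1.0086649) = 79.6359156 u
Nuclear mass = 79.6359156 − 0.7367766 = 78.8991390 u ≈ 78.89914 u (to 5 decimal places)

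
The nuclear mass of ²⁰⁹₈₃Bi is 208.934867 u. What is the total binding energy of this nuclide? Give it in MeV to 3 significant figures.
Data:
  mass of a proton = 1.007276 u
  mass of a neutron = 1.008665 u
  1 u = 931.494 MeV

1640 MeV

Z = 83, so N = A − Z = 209 − 83 = 126.
Mass of separated nucleons = 83(1.007276) + 126(1.008665) = 83.603908 + 127.091790 = 210.695698 u
Δm = 210.695698 − 208.934867 = 1.760831 u
Converting to energy: 1.760831 u × 931.494 MeV/u = 1640.20 MeV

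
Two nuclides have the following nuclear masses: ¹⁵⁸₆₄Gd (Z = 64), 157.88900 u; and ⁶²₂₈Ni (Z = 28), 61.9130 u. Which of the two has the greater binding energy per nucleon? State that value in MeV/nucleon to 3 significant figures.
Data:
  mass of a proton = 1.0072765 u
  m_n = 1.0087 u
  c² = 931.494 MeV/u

¹⁵⁸₆₄Gd: Σm = 64(1.0072765) + 94(1.0087) = 159.2834960 u; Δm = 1.3944960 u; E_B = 1298.96 MeV; E_B/A = 8.221 MeV
⁶²₂₈Ni: Σm = 28(1.0072765) + 34(1.0087) = 62.4995420 u; Δm = 0.5865420 u; E_B = 546.36 MeV; E_B/A = 8.812 MeV
⁶²₂₈Ni has the higher binding energy per nucleon, so it is the more tightly bound nucleus.

⁶²₂₈Ni; 8.81 MeV/nucleon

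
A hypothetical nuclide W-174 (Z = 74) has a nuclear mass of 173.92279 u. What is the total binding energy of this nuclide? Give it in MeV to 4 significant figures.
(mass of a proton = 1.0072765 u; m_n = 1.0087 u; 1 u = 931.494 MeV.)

Z = 74, so N = A − Z = 174 − 74 = 100.
Total constituent mass: 74 × 1.0072765 + 100 × 1.0087 = 175.4084610 u
The mass defect is 175.4084610 − 173.92279 = 1.4856710 u.
Binding energy = Δm·c² = 1.4856710 × 931.494 MeV/u = 1383.89 MeV

1384 MeV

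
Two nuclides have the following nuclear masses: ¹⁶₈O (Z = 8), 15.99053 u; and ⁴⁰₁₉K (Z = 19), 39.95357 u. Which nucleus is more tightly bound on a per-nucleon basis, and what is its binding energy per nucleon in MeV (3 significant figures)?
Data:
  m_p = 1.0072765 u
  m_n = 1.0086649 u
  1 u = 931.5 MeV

⁴⁰₁₉K; 8.54 MeV/nucleon

¹⁶₈O: Σm = 8(1.0072765) + 8(1.0086649) = 16.1275312 u; Δm = 0.1370012 u; E_B = 127.62 MeV; E_B/A = 7.976 MeV
⁴⁰₁₉K: Σm = 19(1.0072765) + 21(1.0086649) = 40.3202164 u; Δm = 0.3666464 u; E_B = 341.53 MeV; E_B/A = 8.538 MeV
⁴⁰₁₉K has the higher binding energy per nucleon, so it is the more tightly bound nucleus.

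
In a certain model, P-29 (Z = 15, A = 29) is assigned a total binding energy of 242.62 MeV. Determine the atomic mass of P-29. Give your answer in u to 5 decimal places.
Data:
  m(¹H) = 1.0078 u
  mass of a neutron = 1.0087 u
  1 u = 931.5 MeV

28.97834 u

Mass defect = 242.62 MeV / (931.5 MeV/u) = 0.2604616 u
Constituent mass = 15(1.0078) + 14(1.0087) = 29.2388 u
Atomic mass = 29.2388 − 0.2604616 = 28.9783384 u ≈ 28.97834 u (to 5 decimal places)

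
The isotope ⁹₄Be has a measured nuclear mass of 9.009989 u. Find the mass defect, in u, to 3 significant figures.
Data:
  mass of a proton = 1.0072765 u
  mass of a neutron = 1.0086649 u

Mass of separated nucleons = 4(1.0072765) + 5(1.0086649) = 4.0291060 + 5.0433245 = 9.0724305 u
The mass defect is 9.0724305 − 9.009989 = 0.0624415 u.

0.0624 u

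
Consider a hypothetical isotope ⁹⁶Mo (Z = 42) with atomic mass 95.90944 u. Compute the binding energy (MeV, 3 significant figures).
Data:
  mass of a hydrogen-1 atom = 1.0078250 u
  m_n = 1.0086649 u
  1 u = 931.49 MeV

826 MeV

With 42 protons and 54 neutrons (A = 96):
Mass of separated nucleons = 42(1.0078250) + 54(1.0086649) = 42.3286500 + 54.4679046 = 96.7965546 u
The mass defect is 96.7965546 − 95.90944 = 0.8871146 u.
E_B = 0.8871146 × 931.49 = 826.338 MeV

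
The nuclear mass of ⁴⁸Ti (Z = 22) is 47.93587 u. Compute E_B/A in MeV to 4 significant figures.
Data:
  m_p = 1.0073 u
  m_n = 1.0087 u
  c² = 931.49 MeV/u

Total constituent mass: 22 × 1.0073 + 26 × 1.0087 = 48.3868 u
Δm = 48.3868 − 47.93587 = 0.45093 u
Binding energy = Δm·c² = 0.45093 × 931.49 MeV/u = 420.037 MeV
Per nucleon: 420.037 / 48 = 8.751 MeV

8.751 MeV/nucleon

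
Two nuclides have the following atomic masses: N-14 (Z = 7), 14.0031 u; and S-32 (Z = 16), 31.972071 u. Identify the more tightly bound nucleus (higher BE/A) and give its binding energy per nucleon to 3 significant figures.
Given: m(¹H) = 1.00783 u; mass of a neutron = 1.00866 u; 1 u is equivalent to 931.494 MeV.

S-32; 8.49 MeV/nucleon

N-14: Σm = 7(1.00783) + 7(1.00866) = 14.11543 u; Δm = 0.11233 u; E_B = 104.63 MeV; E_B/A = 7.474 MeV
S-32: Σm = 16(1.00783) + 16(1.00866) = 32.26384 u; Δm = 0.291769 u; E_B = 271.78 MeV; E_B/A = 8.493 MeV
S-32 has the higher binding energy per nucleon, so it is the more tightly bound nucleus.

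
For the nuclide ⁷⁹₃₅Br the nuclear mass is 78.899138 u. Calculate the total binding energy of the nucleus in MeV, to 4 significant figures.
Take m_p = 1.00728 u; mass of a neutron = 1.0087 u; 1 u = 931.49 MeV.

687.9 MeV

With 35 protons and 44 neutrons (A = 79):
Σm = 35·m_p + 44·m_n = 35.25480 + 44.3828 = 79.63760 u
Mass defect Δm = 79.63760 − 78.899138 = 0.738462 u
Converting to energy: 0.738462 u × 931.49 MeV/u = 687.870 MeV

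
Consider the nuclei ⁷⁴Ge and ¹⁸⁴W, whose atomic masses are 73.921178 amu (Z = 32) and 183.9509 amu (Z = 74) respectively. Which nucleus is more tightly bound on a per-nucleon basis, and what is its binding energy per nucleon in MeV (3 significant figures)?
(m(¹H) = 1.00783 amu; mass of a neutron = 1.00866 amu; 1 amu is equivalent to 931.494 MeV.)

⁷⁴Ge; 8.72 MeV/nucleon

⁷⁴Ge: Σm = 32(1.00783) + 42(1.00866) = 74.61428 amu; Δm = 0.693102 amu; E_B = 645.62 MeV; E_B/A = 8.7246 MeV
¹⁸⁴W: Σm = 74(1.00783) + 110(1.00866) = 185.53202 amu; Δm = 1.58112 amu; E_B = 1472.8 MeV; E_B/A = 8.004 MeV
⁷⁴Ge has the higher binding energy per nucleon, so it is the more tightly bound nucleus.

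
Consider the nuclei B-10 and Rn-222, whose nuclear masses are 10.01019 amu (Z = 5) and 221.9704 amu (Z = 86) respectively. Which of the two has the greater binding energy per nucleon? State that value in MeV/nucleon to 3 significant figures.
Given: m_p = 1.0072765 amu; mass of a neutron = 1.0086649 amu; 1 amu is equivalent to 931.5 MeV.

B-10: Σm = 5(1.0072765) + 5(1.0086649) = 10.0797070 amu; Δm = 0.0695170 amu; E_B = 64.755 MeV; E_B/A = 6.476 MeV
Rn-222: Σm = 86(1.0072765) + 136(1.0086649) = 223.8042054 amu; Δm = 1.8338054 amu; E_B = 1708.19 MeV; E_B/A = 7.6945 MeV
Rn-222 has the higher binding energy per nucleon, so it is the more tightly bound nucleus.

Rn-222; 7.69 MeV/nucleon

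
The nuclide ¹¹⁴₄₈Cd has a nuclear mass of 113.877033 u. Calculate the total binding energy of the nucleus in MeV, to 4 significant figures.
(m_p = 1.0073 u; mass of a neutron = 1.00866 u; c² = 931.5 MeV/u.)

973.3 MeV

With 48 protons and 66 neutrons (A = 114):
Mass of separated nucleons = 48(1.0073) + 66(1.00866) = 48.3504 + 66.57156 = 114.92196 u
Mass defect Δm = 114.92196 − 113.877033 = 1.044927 u
Binding energy = Δm·c² = 1.044927 × 931.5 MeV/u = 973.3495 MeV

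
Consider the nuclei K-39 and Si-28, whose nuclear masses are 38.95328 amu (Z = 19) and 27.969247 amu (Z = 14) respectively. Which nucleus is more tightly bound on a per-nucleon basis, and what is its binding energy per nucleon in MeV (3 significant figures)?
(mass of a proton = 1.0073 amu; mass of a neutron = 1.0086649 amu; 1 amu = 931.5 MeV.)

K-39: Σm = 19(1.0073) + 20(1.0086649) = 39.3119980 amu; Δm = 0.3587180 amu; E_B = 334.15 MeV; E_B/A = 8.568 MeV
Si-28: Σm = 14(1.0073) + 14(1.0086649) = 28.2235086 amu; Δm = 0.2542616 amu; E_B = 236.84 MeV; E_B/A = 8.459 MeV
K-39 has the higher binding energy per nucleon, so it is the more tightly bound nucleus.

K-39; 8.57 MeV/nucleon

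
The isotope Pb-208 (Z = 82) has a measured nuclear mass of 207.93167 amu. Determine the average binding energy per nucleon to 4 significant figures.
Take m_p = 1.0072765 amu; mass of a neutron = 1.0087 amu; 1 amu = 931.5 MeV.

7.887 MeV/nucleon

Σm = 82·m_p + 126·m_n = 82.5966730 + 127.0962 = 209.6928730 amu
Mass defect Δm = 209.6928730 − 207.93167 = 1.7612030 amu
Binding energy = Δm·c² = 1.7612030 × 931.5 MeV/amu = 1640.56 MeV
Per nucleon: 1640.56 / 208 = 7.887 MeV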